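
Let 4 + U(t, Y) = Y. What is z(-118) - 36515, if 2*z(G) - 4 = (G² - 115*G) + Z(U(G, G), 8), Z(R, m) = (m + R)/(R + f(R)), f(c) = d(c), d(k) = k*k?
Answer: -336071749/14762 ≈ -22766.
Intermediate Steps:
d(k) = k²
U(t, Y) = -4 + Y
f(c) = c²
Z(R, m) = (R + m)/(R + R²) (Z(R, m) = (m + R)/(R + R²) = (R + m)/(R + R²))
z(G) = 2 + G²/2 - 115*G/2 + (4 + G)/(2*(-4 + G)*(-3 + G)) (z(G) = 2 + ((G² - 115*G) + ((-4 + G) + 8)/((-4 + G)*(1 + (-4 + G))))/2 = 2 + ((G² - 115*G) + (4 + G)/((-4 + G)*(-3 + G)))/2 = 2 + (G² - 115*G + (4 + G)/((-4 + G)*(-3 + G)))/2 = 2 + (G²/2 - 115*G/2 + (4 + G)/(2*(-4 + G)*(-3 + G))) = 2 + G²/2 - 115*G/2 + (4 + G)/(2*(-4 + G)*(-3 + G)))
z(-118) - 36515 = (52 + (-118)⁴ - 1407*(-118) - 122*(-118)³ + 821*(-118)²)/(2*(12 + (-118)² - 7*(-118))) - 36515 = (52 + 193877776 + 166026 - 122*(-1643032) + 821*13924)/(2*(12 + 13924 + 826)) - 36515 = (½)*(52 + 193877776 + 166026 + 200449904 + 11431604)/14762 - 36515 = (½)*(1/14762)*405925362 - 36515 = 202962681/14762 - 36515 = -336071749/14762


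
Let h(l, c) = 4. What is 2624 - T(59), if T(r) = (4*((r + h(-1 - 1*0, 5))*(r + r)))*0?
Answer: 2624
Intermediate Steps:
T(r) = 0 (T(r) = (4*((r + 4)*(r + r)))*0 = (4*((4 + r)*(2*r)))*0 = (4*(2*r*(4 + r)))*0 = (8*r*(4 + r))*0 = 0)
2624 - T(59) = 2624 - 1*0 = 2624 + 0 = 2624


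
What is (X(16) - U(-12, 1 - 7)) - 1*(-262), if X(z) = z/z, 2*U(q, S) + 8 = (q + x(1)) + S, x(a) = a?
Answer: 551/2 ≈ 275.50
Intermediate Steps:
U(q, S) = -7/2 + S/2 + q/2 (U(q, S) = -4 + ((q + 1) + S)/2 = -4 + ((1 + q) + S)/2 = -4 + (1 + S + q)/2 = -4 + (1/2 + S/2 + q/2) = -7/2 + S/2 + q/2)
X(z) = 1
(X(16) - U(-12, 1 - 7)) - 1*(-262) = (1 - (-7/2 + (1 - 7)/2 + (1/2)*(-12))) - 1*(-262) = (1 - (-7/2 + (1/2)*(-6) - 6)) + 262 = (1 - (-7/2 - 3 - 6)) + 262 = (1 - 1*(-25/2)) + 262 = (1 + 25/2) + 262 = 27/2 + 262 = 551/2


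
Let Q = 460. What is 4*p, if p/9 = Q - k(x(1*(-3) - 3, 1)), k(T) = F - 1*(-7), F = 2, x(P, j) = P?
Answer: 16236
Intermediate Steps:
k(T) = 9 (k(T) = 2 - 1*(-7) = 2 + 7 = 9)
p = 4059 (p = 9*(460 - 1*9) = 9*(460 - 9) = 9*451 = 4059)
4*p = 4*4059 = 16236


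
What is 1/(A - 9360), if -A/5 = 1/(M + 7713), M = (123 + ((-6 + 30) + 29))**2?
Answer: -38689/362129045 ≈ -0.00010684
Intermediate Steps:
M = 30976 (M = (123 + (24 + 29))**2 = (123 + 53)**2 = 176**2 = 30976)
A = -5/38689 (A = -5/(30976 + 7713) = -5/38689 ≈ -0.00012924)
1/(A - 9360) = 1/(-5/38689 - 9360) = 1/(-362129045/38689) = -38689/362129045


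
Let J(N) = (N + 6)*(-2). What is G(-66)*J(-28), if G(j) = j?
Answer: -2904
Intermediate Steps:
J(N) = -12 - 2*N (J(N) = (6 + N)*(-2) = -12 - 2*N)
G(-66)*J(-28) = -66*(-12 - 2*(-28)) = -66*(-12 + 56) = -66*44 = -2904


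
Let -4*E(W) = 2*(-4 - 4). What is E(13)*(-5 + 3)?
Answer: -8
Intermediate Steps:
E(W) = 4 (E(W) = -(-4 - 4)/2 = -(-8)/2 = -¼*(-16) = 4)
E(13)*(-5 + 3) = 4*(-5 + 3) = 4*(-2) = -8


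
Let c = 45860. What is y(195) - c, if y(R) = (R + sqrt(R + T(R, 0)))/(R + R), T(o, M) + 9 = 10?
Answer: -17885191/390 ≈ -45859.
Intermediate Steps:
T(o, M) = 1 (T(o, M) = -9 + 10 = 1)
y(R) = (R + sqrt(1 + R))/(2*R) (y(R) = (R + sqrt(R + 1))/(R + R) = (R + sqrt(1 + R))/((2*R)) = (R + sqrt(1 + R))*(1/(2*R)) = (R + sqrt(1 + R))/(2*R))
y(195) - c = (1/2)*(195 + sqrt(1 + 195))/195 - 1*45860 = (1/2)*(1/195)*(195 + sqrt(196)) - 45860 = (1/2)*(1/195)*(195 + 14) - 45860 = (1/2)*(1/195)*209 - 45860 = 209/390 - 45860 = -17885191/390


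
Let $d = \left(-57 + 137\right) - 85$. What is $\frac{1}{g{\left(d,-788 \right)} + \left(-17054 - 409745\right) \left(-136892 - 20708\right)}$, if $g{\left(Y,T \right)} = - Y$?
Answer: $\frac{1}{67263522405} \approx 1.4867 \cdot 10^{-11}$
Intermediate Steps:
$d = -5$ ($d = 80 - 85 = -5$)
$\frac{1}{g{\left(d,-788 \right)} + \left(-17054 - 409745\right) \left(-136892 - 20708\right)} = \frac{1}{\left(-1\right) \left(-5\right) + \left(-17054 - 409745\right) \left(-136892 - 20708\right)} = \frac{1}{5 - -67263522400} = \frac{1}{5 + 67263522400} = \frac{1}{67263522405}$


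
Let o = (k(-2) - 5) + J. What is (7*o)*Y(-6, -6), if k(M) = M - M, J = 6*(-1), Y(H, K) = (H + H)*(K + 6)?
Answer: 0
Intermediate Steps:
Y(H, K) = 2*H*(6 + K) (Y(H, K) = (2*H)*(6 + K) = 2*H*(6 + K))
J = -6
k(M) = 0
o = -11 (o = (0 - 5) - 6 = -5 - 6 = -11)
(7*o)*Y(-6, -6) = (7*(-11))*(2*(-6)*(6 - 6)) = -154*(-6)*0 = -77*0 = 0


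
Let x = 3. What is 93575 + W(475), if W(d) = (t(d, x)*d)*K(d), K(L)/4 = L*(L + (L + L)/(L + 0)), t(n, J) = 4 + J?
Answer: 3013541075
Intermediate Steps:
K(L) = 4*L*(2 + L) (K(L) = 4*(L*(L + (L + L)/(L + 0))) = 4*(L*(L + (2*L)/L)) = 4*(L*(L + 2)) = 4*(L*(2 + L)) = 4*L*(2 + L))
W(d) = 28*d**2*(2 + d) (W(d) = ((4 + 3)*d)*(4*d*(2 + d)) = (7*d)*(4*d*(2 + d)) = 28*d**2*(2 + d))
93575 + W(475) = 93575 + 28*475**2*(2 + 475) = 93575 + 28*225625*477 = 93575 + 3013447500 = 3013541075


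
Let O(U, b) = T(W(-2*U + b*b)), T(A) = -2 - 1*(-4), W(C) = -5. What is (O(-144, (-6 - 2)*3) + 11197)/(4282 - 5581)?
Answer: -3733/433 ≈ -8.6212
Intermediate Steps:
T(A) = 2 (T(A) = -2 + 4 = 2)
O(U, b) = 2
(O(-144, (-6 - 2)*3) + 11197)/(4282 - 5581) = (2 + 11197)/(4282 - 5581) = 11199/(-1299) = 11199*(-1/1299) = -3733/433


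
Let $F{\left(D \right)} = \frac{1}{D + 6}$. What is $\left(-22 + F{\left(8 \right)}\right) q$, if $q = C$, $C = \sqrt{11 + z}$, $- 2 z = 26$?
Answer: $- \frac{307 i \sqrt{2}}{14} \approx - 31.012 i$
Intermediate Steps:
$z = -13$ ($z = \left(- \frac{1}{2}\right) 26 = -13$)
$F{\left(D \right)} = \frac{1}{6 + D}$
$C = i \sqrt{2}$ ($C = \sqrt{11 - 13} = \sqrt{-2} = i \sqrt{2} \approx 1.4142 i$)
$q = i \sqrt{2} \approx 1.4142 i$
$\left(-22 + F{\left(8 \right)}\right) q = \left(-22 + \frac{1}{6 + 8}\right) i \sqrt{2} = \left(-22 + \frac{1}{14}\right) i \sqrt{2} = - \frac{307 i \sqrt{2}}{14}$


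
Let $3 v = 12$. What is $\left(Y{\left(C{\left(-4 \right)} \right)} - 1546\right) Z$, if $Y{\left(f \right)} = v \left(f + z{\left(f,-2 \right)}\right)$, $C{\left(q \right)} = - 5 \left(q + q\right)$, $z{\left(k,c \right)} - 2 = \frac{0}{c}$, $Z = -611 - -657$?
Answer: $-63388$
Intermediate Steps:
$Z = 46$ ($Z = -611 + 657 = 46$)
$z{\left(k,c \right)} = 2$ ($z{\left(k,c \right)} = 2 + \frac{0}{c} = 2 + 0 = 2$)
$C{\left(q \right)} = - 10 q$ ($C{\left(q \right)} = - 5 \cdot 2 q = - 10 q$)
$v = 4$ ($v = \frac{1}{3} \cdot 12 = 4$)
$Y{\left(f \right)} = 8 + 4 f$ ($Y{\left(f \right)} = 4 \left(f + 2\right) = 4 \left(2 + f\right) = 8 + 4 f$)
$\left(Y{\left(C{\left(-4 \right)} \right)} - 1546\right) Z = \left(\left(8 + 4 \left(\left(-10\right) \left(-4\right)\right)\right) - 1546\right) 46 = \left(\left(8 + 4 \cdot 40\right) - 1546\right) 46 = \left(\left(8 + 160\right) - 1546\right) 46 = \left(168 - 1546\right) 46 = \left(-1378\right) 46 = -63388$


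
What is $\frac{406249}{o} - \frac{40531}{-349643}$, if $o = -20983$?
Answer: $- \frac{141191657134}{7336559069} \approx -19.245$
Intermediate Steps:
$\frac{406249}{o} - \frac{40531}{-349643} = \frac{406249}{-20983} - \frac{40531}{-349643} = 406249 \left(- \frac{1}{20983}\right) - - \frac{40531}{349643} = - \frac{406249}{20983} + \frac{40531}{349643} = - \frac{141191657134}{7336559069}$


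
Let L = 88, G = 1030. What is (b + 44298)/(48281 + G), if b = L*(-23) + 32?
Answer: 14102/16437 ≈ 0.85794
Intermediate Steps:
b = -1992 (b = 88*(-23) + 32 = -2024 + 32 = -1992)
(b + 44298)/(48281 + G) = (-1992 + 44298)/(48281 + 1030) = 42306/49311 = 42306*(1/49311) = 14102/16437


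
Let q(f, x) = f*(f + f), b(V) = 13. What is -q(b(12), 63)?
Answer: -338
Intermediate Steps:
q(f, x) = 2*f² (q(f, x) = f*(2*f) = 2*f²)
-q(b(12), 63) = -2*13² = -2*169 = -1*338 = -338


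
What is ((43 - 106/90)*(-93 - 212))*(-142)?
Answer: 16301884/9 ≈ 1.8113e+6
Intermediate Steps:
((43 - 106/90)*(-93 - 212))*(-142) = ((43 - 106*1/90)*(-305))*(-142) = ((43 - 53/45)*(-305))*(-142) = ((1882/45)*(-305))*(-142) = -114802/9*(-142) = 16301884/9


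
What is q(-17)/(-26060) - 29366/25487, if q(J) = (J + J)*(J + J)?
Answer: -198685233/166047805 ≈ -1.1966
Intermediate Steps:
q(J) = 4*J**2 (q(J) = (2*J)*(2*J) = 4*J**2)
q(-17)/(-26060) - 29366/25487 = (4*(-17)**2)/(-26060) - 29366/25487 = (4*289)*(-1/26060) - 29366*1/25487 = 1156*(-1/26060) - 29366/25487 = -289/6515 - 29366/25487 = -198685233/166047805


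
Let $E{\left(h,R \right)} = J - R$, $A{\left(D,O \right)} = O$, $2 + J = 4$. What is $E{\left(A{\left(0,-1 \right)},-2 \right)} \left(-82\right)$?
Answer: $-328$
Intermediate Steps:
$J = 2$ ($J = -2 + 4 = 2$)
$E{\left(h,R \right)} = 2 - R$
$E{\left(A{\left(0,-1 \right)},-2 \right)} \left(-82\right) = \left(2 - -2\right) \left(-82\right) = \left(2 + 2\right) \left(-82\right) = 4 \left(-82\right) = -328$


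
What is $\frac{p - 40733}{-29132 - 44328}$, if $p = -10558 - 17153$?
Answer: $\frac{17111}{18365} \approx 0.93172$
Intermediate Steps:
$p = -27711$
$\frac{p - 40733}{-29132 - 44328} = \frac{-27711 - 40733}{-29132 - 44328} = - \frac{68444}{-73460} = \left(-68444\right) \left(- \frac{1}{73460}\right) = \frac{17111}{18365}$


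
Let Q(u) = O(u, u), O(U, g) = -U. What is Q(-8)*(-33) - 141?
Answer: -405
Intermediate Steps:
Q(u) = -u
Q(-8)*(-33) - 141 = -1*(-8)*(-33) - 141 = 8*(-33) - 141 = -264 - 141 = -405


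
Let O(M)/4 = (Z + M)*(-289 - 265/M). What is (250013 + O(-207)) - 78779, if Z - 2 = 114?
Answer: 57124550/207 ≈ 2.7596e+5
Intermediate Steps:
Z = 116 (Z = 2 + 114 = 116)
O(M) = 4*(-289 - 265/M)*(116 + M) (O(M) = 4*((116 + M)*(-289 - 265/M)) = 4*((-289 - 265/M)*(116 + M)) = 4*(-289 - 265/M)*(116 + M))
(250013 + O(-207)) - 78779 = (250013 + (-135156 - 122960/(-207) - 1156*(-207))) - 78779 = (250013 + (-135156 - 122960*(-1/207) + 239292)) - 78779 = (250013 + (-135156 + 122960/207 + 239292)) - 78779 = (250013 + 21679112/207) - 78779 = 73431803/207 - 78779 = 57124550/207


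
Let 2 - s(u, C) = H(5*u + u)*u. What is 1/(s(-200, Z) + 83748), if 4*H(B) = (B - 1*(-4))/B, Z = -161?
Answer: 6/502799 ≈ 1.1933e-5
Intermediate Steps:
H(B) = (4 + B)/(4*B) (H(B) = ((B - 1*(-4))/B)/4 = ((B + 4)/B)/4 = ((4 + B)/B)/4 = (4 + B)/(4*B))
s(u, C) = 11/6 - u/4 (s(u, C) = 2 - (4 + (5*u + u))/(4*(5*u + u))*u = 2 - (4 + 6*u)/(4*((6*u)))*u = 2 - (1/(6*u))*(4 + 6*u)/4*u = 2 - (4 + 6*u)/(24*u)*u = 2 - (⅙ + u/4) = 2 + (-⅙ - u/4) = 11/6 - u/4)
1/(s(-200, Z) + 83748) = 1/((11/6 - ¼*(-200)) + 83748) = 1/((11/6 + 50) + 83748) = 1/(311/6 + 83748) = 1/(502799/6) = 6/502799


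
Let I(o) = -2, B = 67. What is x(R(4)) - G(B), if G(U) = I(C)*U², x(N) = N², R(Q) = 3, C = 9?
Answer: 8987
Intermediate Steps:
G(U) = -2*U²
x(R(4)) - G(B) = 3² - (-2)*67² = 9 - (-2)*4489 = 9 - 1*(-8978) = 9 + 8978 = 8987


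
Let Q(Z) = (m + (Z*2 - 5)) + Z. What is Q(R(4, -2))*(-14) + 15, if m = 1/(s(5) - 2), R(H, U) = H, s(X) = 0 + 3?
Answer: -97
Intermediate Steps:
s(X) = 3
m = 1 (m = 1/(3 - 2) = 1/1 = 1)
Q(Z) = -4 + 3*Z (Q(Z) = (1 + (Z*2 - 5)) + Z = (1 + (2*Z - 5)) + Z = (1 + (-5 + 2*Z)) + Z = (-4 + 2*Z) + Z = -4 + 3*Z)
Q(R(4, -2))*(-14) + 15 = (-4 + 3*4)*(-14) + 15 = (-4 + 12)*(-14) + 15 = 8*(-14) + 15 = -112 + 15 = -97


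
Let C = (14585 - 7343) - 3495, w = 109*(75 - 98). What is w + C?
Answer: 1240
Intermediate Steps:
w = -2507 (w = 109*(-23) = -2507)
C = 3747 (C = 7242 - 3495 = 3747)
w + C = -2507 + 3747 = 1240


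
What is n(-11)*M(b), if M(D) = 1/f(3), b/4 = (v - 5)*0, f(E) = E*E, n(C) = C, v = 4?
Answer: -11/9 ≈ -1.2222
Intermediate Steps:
f(E) = E²
b = 0 (b = 4*((4 - 5)*0) = 4*(-1*0) = 4*0 = 0)
M(D) = ⅑ (M(D) = 1/(3²) = 1/9 = ⅑)
n(-11)*M(b) = -11*⅑ = -11/9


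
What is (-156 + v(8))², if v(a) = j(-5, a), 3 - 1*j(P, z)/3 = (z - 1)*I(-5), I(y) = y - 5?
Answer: 3969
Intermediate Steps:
I(y) = -5 + y
j(P, z) = -21 + 30*z (j(P, z) = 9 - 3*(z - 1)*(-5 - 5) = 9 - 3*(-1 + z)*(-10) = 9 - 3*(10 - 10*z) = 9 + (-30 + 30*z) = -21 + 30*z)
v(a) = -21 + 30*a
(-156 + v(8))² = (-156 + (-21 + 30*8))² = (-156 + (-21 + 240))² = (-156 + 219)² = 63² = 3969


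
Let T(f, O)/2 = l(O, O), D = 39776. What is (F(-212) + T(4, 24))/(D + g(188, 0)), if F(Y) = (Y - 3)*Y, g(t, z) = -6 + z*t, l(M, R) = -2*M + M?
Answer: 22766/19885 ≈ 1.1449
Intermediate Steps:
l(M, R) = -M
g(t, z) = -6 + t*z
T(f, O) = -2*O (T(f, O) = 2*(-O) = -2*O)
F(Y) = Y*(-3 + Y) (F(Y) = (-3 + Y)*Y = Y*(-3 + Y))
(F(-212) + T(4, 24))/(D + g(188, 0)) = (-212*(-3 - 212) - 2*24)/(39776 + (-6 + 188*0)) = (-212*(-215) - 48)/(39776 + (-6 + 0)) = (45580 - 48)/(39776 - 6) = 45532/39770 = 45532*(1/39770) = 22766/19885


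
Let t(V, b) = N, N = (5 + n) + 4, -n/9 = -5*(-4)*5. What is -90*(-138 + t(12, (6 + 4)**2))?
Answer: 92610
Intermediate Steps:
n = -900 (n = -9*(-5*(-4))*5 = -180*5 = -9*100 = -900)
N = -891 (N = (5 - 900) + 4 = -895 + 4 = -891)
t(V, b) = -891
-90*(-138 + t(12, (6 + 4)**2)) = -90*(-138 - 891) = -90*(-1029) = 92610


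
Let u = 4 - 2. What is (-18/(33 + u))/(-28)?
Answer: 9/490 ≈ 0.018367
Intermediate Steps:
u = 2
(-18/(33 + u))/(-28) = (-18/(33 + 2))/(-28) = (-18/35)*(-1/28) = ((1/35)*(-18))*(-1/28) = -18/35*(-1/28) = 9/490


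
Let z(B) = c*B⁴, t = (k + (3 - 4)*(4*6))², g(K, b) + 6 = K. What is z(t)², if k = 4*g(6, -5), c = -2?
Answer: 48466299163780426235904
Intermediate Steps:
g(K, b) = -6 + K
k = 0 (k = 4*(-6 + 6) = 4*0 = 0)
t = 576 (t = (0 + (3 - 4)*(4*6))² = (0 - 1*24)² = (0 - 24)² = (-24)² = 576)
z(B) = -2*B⁴
z(t)² = (-2*576⁴)² = (-2*110075314176)² = (-220150628352)² = 48466299163780426235904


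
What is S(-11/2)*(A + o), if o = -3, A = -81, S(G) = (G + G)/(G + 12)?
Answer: 1848/13 ≈ 142.15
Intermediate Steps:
S(G) = 2*G/(12 + G) (S(G) = (2*G)/(12 + G) = 2*G/(12 + G))
S(-11/2)*(A + o) = (2*(-11/2)/(12 - 11/2))*(-81 - 3) = (2*(-11*½)/(12 - 11*½))*(-84) = (2*(-11/2)/(12 - 11/2))*(-84) = (2*(-11/2)/(13/2))*(-84) = (2*(-11/2)*(2/13))*(-84) = -22/13*(-84) = 1848/13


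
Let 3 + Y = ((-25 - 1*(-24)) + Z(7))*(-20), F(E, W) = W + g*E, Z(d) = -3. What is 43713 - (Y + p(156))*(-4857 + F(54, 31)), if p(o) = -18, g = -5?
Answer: 344377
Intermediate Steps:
F(E, W) = W - 5*E
Y = 77 (Y = -3 + ((-25 - 1*(-24)) - 3)*(-20) = -3 + ((-25 + 24) - 3)*(-20) = -3 + (-1 - 3)*(-20) = -3 - 4*(-20) = -3 + 80 = 77)
43713 - (Y + p(156))*(-4857 + F(54, 31)) = 43713 - (77 - 18)*(-4857 + (31 - 5*54)) = 43713 - 59*(-4857 + (31 - 270)) = 43713 - 59*(-4857 - 239) = 43713 - 59*(-5096) = 43713 - 1*(-300664) = 43713 + 300664 = 344377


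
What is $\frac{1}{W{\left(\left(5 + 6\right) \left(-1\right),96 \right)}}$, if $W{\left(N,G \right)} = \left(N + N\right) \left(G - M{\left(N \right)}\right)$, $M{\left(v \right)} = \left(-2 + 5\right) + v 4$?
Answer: $- \frac{1}{3014} \approx -0.00033179$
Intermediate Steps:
$M{\left(v \right)} = 3 + 4 v$
$W{\left(N,G \right)} = 2 N \left(-3 + G - 4 N\right)$ ($W{\left(N,G \right)} = \left(N + N\right) \left(G - \left(3 + 4 N\right)\right) = 2 N \left(G - \left(3 + 4 N\right)\right) = 2 N \left(-3 + G - 4 N\right)$)
$\frac{1}{W{\left(\left(5 + 6\right) \left(-1\right),96 \right)}} = \frac{1}{2 \left(5 + 6\right) \left(-1\right) \left(-3 + 96 - 4 \left(5 + 6\right) \left(-1\right)\right)} = \frac{1}{2 \cdot 11 \left(-1\right) \left(-3 + 96 - 4 \cdot 11 \left(-1\right)\right)} = \frac{1}{2 \left(-11\right) \left(-3 + 96 - -44\right)} = \frac{1}{2 \left(-11\right) \left(-3 + 96 + 44\right)} = \frac{1}{2 \left(-11\right) 137} = \frac{1}{-3014} = - \frac{1}{3014}$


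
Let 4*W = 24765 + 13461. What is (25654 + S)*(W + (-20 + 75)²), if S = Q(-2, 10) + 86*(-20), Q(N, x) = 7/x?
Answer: 6022688561/20 ≈ 3.0113e+8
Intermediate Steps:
W = 19113/2 (W = (24765 + 13461)/4 = (¼)*38226 = 19113/2 ≈ 9556.5)
S = -17193/10 (S = 7/10 + 86*(-20) = 7*(⅒) - 1720 = 7/10 - 1720 = -17193/10 ≈ -1719.3)
(25654 + S)*(W + (-20 + 75)²) = (25654 - 17193/10)*(19113/2 + (-20 + 75)²) = 239347*(19113/2 + 55²)/10 = 239347*(19113/2 + 3025)/10 = (239347/10)*(25163/2) = 6022688561/20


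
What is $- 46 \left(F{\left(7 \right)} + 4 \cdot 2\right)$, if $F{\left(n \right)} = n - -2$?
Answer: $-782$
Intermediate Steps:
$F{\left(n \right)} = 2 + n$ ($F{\left(n \right)} = n + 2 = 2 + n$)
$- 46 \left(F{\left(7 \right)} + 4 \cdot 2\right) = - 46 \left(\left(2 + 7\right) + 4 \cdot 2\right) = - 46 \left(9 + 8\right) = \left(-46\right) 17 = -782$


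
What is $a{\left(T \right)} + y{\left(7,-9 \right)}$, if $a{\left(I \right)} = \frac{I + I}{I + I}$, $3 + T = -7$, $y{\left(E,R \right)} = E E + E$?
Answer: $57$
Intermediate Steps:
$y{\left(E,R \right)} = E + E^{2}$ ($y{\left(E,R \right)} = E^{2} + E = E + E^{2}$)
$T = -10$ ($T = -3 - 7 = -10$)
$a{\left(I \right)} = 1$ ($a{\left(I \right)} = \frac{2 I}{2 I} = 2 I \frac{1}{2 I} = 1$)
$a{\left(T \right)} + y{\left(7,-9 \right)} = 1 + 7 \left(1 + 7\right) = 1 + 7 \cdot 8 = 1 + 56 = 57$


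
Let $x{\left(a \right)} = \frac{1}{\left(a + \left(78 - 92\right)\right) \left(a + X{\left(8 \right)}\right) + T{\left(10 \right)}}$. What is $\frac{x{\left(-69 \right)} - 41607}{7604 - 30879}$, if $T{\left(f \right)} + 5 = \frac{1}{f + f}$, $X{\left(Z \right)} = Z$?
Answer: $\frac{4209005707}{2354522275} \approx 1.7876$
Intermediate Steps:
$T{\left(f \right)} = -5 + \frac{1}{2 f}$ ($T{\left(f \right)} = -5 + \frac{1}{f + f} = -5 + \frac{1}{2 f}$)
$x{\left(a \right)} = \frac{1}{- \frac{99}{20} + \left(-14 + a\right) \left(8 + a\right)}$ ($x{\left(a \right)} = \frac{1}{\left(a + \left(78 - 92\right)\right) \left(a + 8\right) - \left(5 - \frac{1}{2 \cdot 10}\right)} = \frac{1}{\left(a + \left(78 - 92\right)\right) \left(8 + a\right) + \left(-5 + \frac{1}{2} \cdot \frac{1}{10}\right)} = \frac{1}{\left(a - 14\right) \left(8 + a\right) + \left(-5 + \frac{1}{20}\right)} = \frac{1}{\left(-14 + a\right) \left(8 + a\right) - \frac{99}{20}} = \frac{1}{- \frac{99}{20} + \left(-14 + a\right) \left(8 + a\right)}$)
$\frac{x{\left(-69 \right)} - 41607}{7604 - 30879} = \frac{\frac{20}{-2339 - -8280 + 20 \left(-69\right)^{2}} - 41607}{7604 - 30879} = \frac{\frac{20}{-2339 + 8280 + 20 \cdot 4761} - 41607}{-23275} = \left(\frac{20}{-2339 + 8280 + 95220} - 41607\right) \left(- \frac{1}{23275}\right) = \left(\frac{20}{101161} - 41607\right) \left(- \frac{1}{23275}\right) = \left(- \frac{4209005707}{101161}\right) \left(- \frac{1}{23275}\right) = \frac{4209005707}{2354522275}$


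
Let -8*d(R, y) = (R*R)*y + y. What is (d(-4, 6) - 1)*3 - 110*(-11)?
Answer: 4675/4 ≈ 1168.8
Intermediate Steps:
d(R, y) = -y/8 - y*R²/8 (d(R, y) = -((R*R)*y + y)/8 = -(R²*y + y)/8 = -(y*R² + y)/8 = -(y + y*R²)/8 = -y/8 - y*R²/8)
(d(-4, 6) - 1)*3 - 110*(-11) = (-⅛*6*(1 + (-4)²) - 1)*3 - 110*(-11) = (-⅛*6*(1 + 16) - 1)*3 + 1210 = (-⅛*6*17 - 1)*3 + 1210 = (-51/4 - 1)*3 + 1210 = -55/4*3 + 1210 = -165/4 + 1210 = 4675/4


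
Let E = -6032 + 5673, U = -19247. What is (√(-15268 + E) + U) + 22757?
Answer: 3510 + I*√15627 ≈ 3510.0 + 125.01*I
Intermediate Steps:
E = -359
(√(-15268 + E) + U) + 22757 = (√(-15268 - 359) - 19247) + 22757 = (√(-15627) - 19247) + 22757 = (I*√15627 - 19247) + 22757 = (-19247 + I*√15627) + 22757 = 3510 + I*√15627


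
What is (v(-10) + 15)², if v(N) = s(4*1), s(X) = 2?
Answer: 289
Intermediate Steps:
v(N) = 2
(v(-10) + 15)² = (2 + 15)² = 17² = 289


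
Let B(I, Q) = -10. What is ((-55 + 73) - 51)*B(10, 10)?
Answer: 330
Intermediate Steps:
((-55 + 73) - 51)*B(10, 10) = ((-55 + 73) - 51)*(-10) = (18 - 51)*(-10) = -33*(-10) = 330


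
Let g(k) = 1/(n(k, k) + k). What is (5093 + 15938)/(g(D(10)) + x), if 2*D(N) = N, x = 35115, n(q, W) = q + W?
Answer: 315465/526726 ≈ 0.59892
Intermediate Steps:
n(q, W) = W + q
D(N) = N/2
g(k) = 1/(3*k) (g(k) = 1/((k + k) + k) = 1/(2*k + k) = 1/(3*k))
(5093 + 15938)/(g(D(10)) + x) = (5093 + 15938)/(1/(3*(((½)*10))) + 35115) = 21031/((⅓)/5 + 35115) = 21031/((⅓)*(⅕) + 35115) = 21031/(1/15 + 35115) = 21031/(526726/15) = 21031*(15/526726) = 315465/526726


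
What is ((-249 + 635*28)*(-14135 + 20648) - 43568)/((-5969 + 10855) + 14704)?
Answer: 22827167/3918 ≈ 5826.2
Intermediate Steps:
((-249 + 635*28)*(-14135 + 20648) - 43568)/((-5969 + 10855) + 14704) = ((-249 + 17780)*6513 - 43568)/(4886 + 14704) = (17531*6513 - 43568)/19590 = (114179403 - 43568)*(1/19590) = 114135835*(1/19590) = 22827167/3918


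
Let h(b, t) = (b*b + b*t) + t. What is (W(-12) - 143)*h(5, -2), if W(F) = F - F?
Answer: -1859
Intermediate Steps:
W(F) = 0
h(b, t) = t + b**2 + b*t (h(b, t) = (b**2 + b*t) + t = t + b**2 + b*t)
(W(-12) - 143)*h(5, -2) = (0 - 143)*(-2 + 5**2 + 5*(-2)) = -143*(-2 + 25 - 10) = -143*13 = -1859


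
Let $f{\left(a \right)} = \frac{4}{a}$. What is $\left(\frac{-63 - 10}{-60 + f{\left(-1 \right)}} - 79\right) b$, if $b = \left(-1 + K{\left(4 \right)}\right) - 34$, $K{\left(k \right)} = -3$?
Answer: $\frac{94677}{32} \approx 2958.7$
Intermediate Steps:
$b = -38$ ($b = \left(-1 - 3\right) - 34 = -4 - 34 = -38$)
$\left(\frac{-63 - 10}{-60 + f{\left(-1 \right)}} - 79\right) b = \left(\frac{-63 - 10}{-60 + \frac{4}{-1}} - 79\right) \left(-38\right) = \left(- \frac{73}{-60 + 4 \left(-1\right)} - 79\right) \left(-38\right) = \left(- \frac{73}{-60 - 4} - 79\right) \left(-38\right) = \left(- \frac{73}{-64} - 79\right) \left(-38\right) = \left(\left(-73\right) \left(- \frac{1}{64}\right) - 79\right) \left(-38\right) = \left(\frac{73}{64} - 79\right) \left(-38\right) = \left(- \frac{4983}{64}\right) \left(-38\right) = \frac{94677}{32}$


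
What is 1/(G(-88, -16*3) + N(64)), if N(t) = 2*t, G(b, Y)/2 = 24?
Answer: 1/176 ≈ 0.0056818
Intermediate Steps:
G(b, Y) = 48 (G(b, Y) = 2*24 = 48)
1/(G(-88, -16*3) + N(64)) = 1/(48 + 2*64) = 1/(48 + 128) = 1/176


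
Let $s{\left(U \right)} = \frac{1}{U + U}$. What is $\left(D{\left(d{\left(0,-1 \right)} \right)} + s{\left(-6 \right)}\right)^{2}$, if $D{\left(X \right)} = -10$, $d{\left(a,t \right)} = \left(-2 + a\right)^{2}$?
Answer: $\frac{14641}{144} \approx 101.67$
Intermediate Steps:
$s{\left(U \right)} = \frac{1}{2 U}$
$\left(D{\left(d{\left(0,-1 \right)} \right)} + s{\left(-6 \right)}\right)^{2} = \left(-10 + \frac{1}{2 \left(-6\right)}\right)^{2} = \left(-10 + \frac{1}{2} \left(- \frac{1}{6}\right)\right)^{2} = \left(-10 - \frac{1}{12}\right)^{2} = \left(- \frac{121}{12}\right)^{2} = \frac{14641}{144}$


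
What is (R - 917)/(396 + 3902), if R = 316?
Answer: -601/4298 ≈ -0.13983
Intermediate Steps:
(R - 917)/(396 + 3902) = (316 - 917)/(396 + 3902) = -601/4298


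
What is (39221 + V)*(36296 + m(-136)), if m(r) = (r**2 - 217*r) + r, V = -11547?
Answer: 2329265232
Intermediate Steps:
m(r) = r**2 - 216*r
(39221 + V)*(36296 + m(-136)) = (39221 - 11547)*(36296 - 136*(-216 - 136)) = 27674*(36296 - 136*(-352)) = 27674*(36296 + 47872) = 27674*84168 = 2329265232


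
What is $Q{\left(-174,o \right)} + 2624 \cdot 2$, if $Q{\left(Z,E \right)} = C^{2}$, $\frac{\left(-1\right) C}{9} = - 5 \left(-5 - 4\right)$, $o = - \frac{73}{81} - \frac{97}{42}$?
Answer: $169273$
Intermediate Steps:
$o = - \frac{3641}{1134}$ ($o = \left(-73\right) \frac{1}{81} - \frac{97}{42} = - \frac{73}{81} - \frac{97}{42} = - \frac{3641}{1134} \approx -3.2108$)
$C = -405$ ($C = - 9 \left(- 5 \left(-5 - 4\right)\right) = - 9 \left(\left(-5\right) \left(-9\right)\right) = \left(-9\right) 45 = -405$)
$Q{\left(Z,E \right)} = 164025$ ($Q{\left(Z,E \right)} = \left(-405\right)^{2} = 164025$)
$Q{\left(-174,o \right)} + 2624 \cdot 2 = 164025 + 2624 \cdot 2 = 164025 + 5248 = 169273$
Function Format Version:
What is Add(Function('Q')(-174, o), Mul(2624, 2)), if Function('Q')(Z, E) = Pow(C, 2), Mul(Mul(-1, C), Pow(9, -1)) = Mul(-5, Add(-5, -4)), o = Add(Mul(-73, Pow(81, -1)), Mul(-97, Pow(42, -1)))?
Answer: 169273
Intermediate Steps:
o = Rational(-3641, 1134) (o = Add(Mul(-73, Rational(1, 81)), Mul(-97, Rational(1, 42))) = Add(Rational(-73, 81), Rational(-97, 42)) = Rational(-3641, 1134) ≈ -3.2108)
C = -405 (C = Mul(-9, Mul(-5, Add(-5, -4))) = Mul(-9, Mul(-5, -9)) = Mul(-9, 45) = -405)
Function('Q')(Z, E) = 164025 (Function('Q')(Z, E) = Pow(-405, 2) = 164025)
Add(Function('Q')(-174, o), Mul(2624, 2)) = Add(164025, Mul(2624, 2)) = Add(164025, 5248) = 169273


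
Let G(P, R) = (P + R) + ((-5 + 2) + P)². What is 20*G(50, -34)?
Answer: 44500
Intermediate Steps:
G(P, R) = P + R + (-3 + P)² (G(P, R) = (P + R) + (-3 + P)² = P + R + (-3 + P)²)
20*G(50, -34) = 20*(50 - 34 + (-3 + 50)²) = 20*(50 - 34 + 47²) = 20*(50 - 34 + 2209) = 20*2225 = 44500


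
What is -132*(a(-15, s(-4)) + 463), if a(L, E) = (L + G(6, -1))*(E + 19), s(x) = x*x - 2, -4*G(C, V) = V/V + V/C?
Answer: 10263/2 ≈ 5131.5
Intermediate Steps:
G(C, V) = -¼ - V/(4*C) (G(C, V) = -(V/V + V/C)/4 = -(1 + V/C)/4 = -¼ - V/(4*C))
s(x) = -2 + x² (s(x) = x² - 2 = -2 + x²)
a(L, E) = (19 + E)*(-5/24 + L) (a(L, E) = (L + (¼)*(-1*6 - 1*(-1))/6)*(E + 19) = (L + (¼)*(⅙)*(-6 + 1))*(19 + E) = (L + (¼)*(⅙)*(-5))*(19 + E) = (L - 5/24)*(19 + E) = (-5/24 + L)*(19 + E) = (19 + E)*(-5/24 + L))
-132*(a(-15, s(-4)) + 463) = -132*((-95/24 + 19*(-15) - 5*(-2 + (-4)²)/24 + (-2 + (-4)²)*(-15)) + 463) = -132*((-95/24 - 285 - 5*(-2 + 16)/24 + (-2 + 16)*(-15)) + 463) = -132*((-95/24 - 285 - 5/24*14 + 14*(-15)) + 463) = -132*((-95/24 - 285 - 35/12 - 210) + 463) = -132*(-4015/8 + 463) = -132*(-311/8) = 10263/2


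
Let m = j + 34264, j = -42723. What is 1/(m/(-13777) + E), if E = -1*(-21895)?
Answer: 13777/301655874 ≈ 4.5671e-5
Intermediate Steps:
E = 21895
m = -8459 (m = -42723 + 34264 = -8459)
1/(m/(-13777) + E) = 1/(-8459/(-13777) + 21895) = 1/(-8459*(-1/13777) + 21895) = 1/(8459/13777 + 21895) = 1/(301655874/13777) = 13777/301655874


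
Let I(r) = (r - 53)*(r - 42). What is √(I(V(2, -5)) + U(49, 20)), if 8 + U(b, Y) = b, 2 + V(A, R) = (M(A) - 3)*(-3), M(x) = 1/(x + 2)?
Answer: √27397/4 ≈ 41.380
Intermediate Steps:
M(x) = 1/(2 + x)
V(A, R) = 7 - 3/(2 + A) (V(A, R) = -2 + (1/(2 + A) - 3)*(-3) = -2 + (-3 + 1/(2 + A))*(-3) = -2 + (9 - 3/(2 + A)) = 7 - 3/(2 + A))
U(b, Y) = -8 + b
I(r) = (-53 + r)*(-42 + r)
√(I(V(2, -5)) + U(49, 20)) = √((2226 + ((11 + 7*2)/(2 + 2))² - 95*(11 + 7*2)/(2 + 2)) + (-8 + 49)) = √((2226 + ((11 + 14)/4)² - 95*(11 + 14)/4) + 41) = √((2226 + ((¼)*25)² - 95*25/4) + 41) = √((2226 + (25/4)² - 95*25/4) + 41) = √((2226 + 625/16 - 2375/4) + 41) = √(26741/16 + 41) = √(27397/16) = √27397/4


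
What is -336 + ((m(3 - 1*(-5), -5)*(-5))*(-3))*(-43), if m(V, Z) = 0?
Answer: -336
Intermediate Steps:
-336 + ((m(3 - 1*(-5), -5)*(-5))*(-3))*(-43) = -336 + ((0*(-5))*(-3))*(-43) = -336 + (0*(-3))*(-43) = -336 + 0*(-43) = -336 + 0 = -336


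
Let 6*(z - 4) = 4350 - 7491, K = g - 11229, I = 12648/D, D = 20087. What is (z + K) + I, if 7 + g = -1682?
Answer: -539812829/40174 ≈ -13437.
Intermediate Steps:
g = -1689 (g = -7 - 1682 = -1689)
I = 12648/20087 ≈ 0.62966
K = -12918 (K = -1689 - 11229 = -12918)
z = -1039/2 (z = 4 + (4350 - 7491)/6 = 4 + (1/6)*(-3141) = 4 - 1047/2 = -1039/2 ≈ -519.50)
(z + K) + I = (-1039/2 - 12918) + 12648/20087 = -26875/2 + 12648/20087 = -539812829/40174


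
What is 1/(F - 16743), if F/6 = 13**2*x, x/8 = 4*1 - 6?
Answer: -1/32967 ≈ -3.0333e-5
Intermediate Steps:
x = -16 (x = 8*(4*1 - 6) = 8*(4 - 6) = 8*(-2) = -16)
F = -16224 (F = 6*(13**2*(-16)) = 6*(169*(-16)) = 6*(-2704) = -16224)
1/(F - 16743) = 1/(-16224 - 16743) = 1/(-32967) = -1/32967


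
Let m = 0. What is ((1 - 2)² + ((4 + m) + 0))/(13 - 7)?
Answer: ⅚ ≈ 0.83333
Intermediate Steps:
((1 - 2)² + ((4 + m) + 0))/(13 - 7) = ((1 - 2)² + ((4 + 0) + 0))/(13 - 7) = ((-1)² + (4 + 0))/6 = (1 + 4)*(⅙) = 5*(⅙) = ⅚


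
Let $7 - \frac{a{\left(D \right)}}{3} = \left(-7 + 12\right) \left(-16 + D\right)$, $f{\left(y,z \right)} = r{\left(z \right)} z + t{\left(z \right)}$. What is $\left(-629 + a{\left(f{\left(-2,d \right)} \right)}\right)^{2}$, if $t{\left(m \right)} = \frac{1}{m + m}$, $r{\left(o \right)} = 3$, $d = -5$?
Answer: $\frac{80089}{4} \approx 20022.0$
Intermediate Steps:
$t{\left(m \right)} = \frac{1}{2 m}$
$f{\left(y,z \right)} = \frac{1}{2 z} + 3 z$ ($f{\left(y,z \right)} = 3 z + \frac{1}{2 z} = \frac{1}{2 z} + 3 z$)
$a{\left(D \right)} = 261 - 15 D$ ($a{\left(D \right)} = 21 - 3 \left(-7 + 12\right) \left(-16 + D\right) = 21 - 3 \cdot 5 \left(-16 + D\right) = 21 - 3 \left(-80 + 5 D\right) = 21 - \left(-240 + 15 D\right) = 261 - 15 D$)
$\left(-629 + a{\left(f{\left(-2,d \right)} \right)}\right)^{2} = \left(-629 + \left(261 - 15 \left(\frac{1}{2 \left(-5\right)} + 3 \left(-5\right)\right)\right)\right)^{2} = \left(-629 + \left(261 - 15 \left(\frac{1}{2} \left(- \frac{1}{5}\right) - 15\right)\right)\right)^{2} = \left(-629 + \left(261 - 15 \left(- \frac{1}{10} - 15\right)\right)\right)^{2} = \left(-629 + \left(261 - - \frac{453}{2}\right)\right)^{2} = \left(-629 + \left(261 + \frac{453}{2}\right)\right)^{2} = \left(-629 + \frac{975}{2}\right)^{2} = \left(- \frac{283}{2}\right)^{2} = \frac{80089}{4}$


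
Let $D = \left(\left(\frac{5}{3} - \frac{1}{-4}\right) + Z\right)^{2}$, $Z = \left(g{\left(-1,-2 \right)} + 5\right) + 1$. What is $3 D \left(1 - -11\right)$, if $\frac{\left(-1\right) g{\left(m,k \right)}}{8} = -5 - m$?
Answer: $\frac{229441}{4} \approx 57360.0$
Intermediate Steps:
$g{\left(m,k \right)} = 40 + 8 m$ ($g{\left(m,k \right)} = - 8 \left(-5 - m\right) = 40 + 8 m$)
$Z = 38$ ($Z = \left(\left(40 + 8 \left(-1\right)\right) + 5\right) + 1 = \left(\left(40 - 8\right) + 5\right) + 1 = \left(32 + 5\right) + 1 = 37 + 1 = 38$)
$D = \frac{229441}{144}$ ($D = \left(\left(\frac{5}{3} - \frac{1}{-4}\right) + 38\right)^{2} = \left(\left(5 \cdot \frac{1}{3} - - \frac{1}{4}\right) + 38\right)^{2} = \left(\left(\frac{5}{3} + \frac{1}{4}\right) + 38\right)^{2} = \left(\frac{23}{12} + 38\right)^{2} = \left(\frac{479}{12}\right)^{2} = \frac{229441}{144} \approx 1593.3$)
$3 D \left(1 - -11\right) = 3 \frac{229441 \left(1 - -11\right)}{144} = 3 \frac{229441 \left(1 + 11\right)}{144} = 3 \cdot \frac{229441}{144} \cdot 12 = 3 \cdot \frac{229441}{12} = \frac{229441}{4}$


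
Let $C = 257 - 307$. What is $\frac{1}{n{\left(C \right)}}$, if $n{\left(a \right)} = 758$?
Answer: $\frac{1}{758} \approx 0.0013193$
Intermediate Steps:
$C = -50$ ($C = 257 - 307 = -50$)
$\frac{1}{n{\left(C \right)}} = \frac{1}{758}$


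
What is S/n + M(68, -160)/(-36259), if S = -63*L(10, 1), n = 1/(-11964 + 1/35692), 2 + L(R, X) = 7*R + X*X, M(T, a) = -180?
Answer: 67305840229766511/1294156228 ≈ 5.2007e+7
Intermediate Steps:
L(R, X) = -2 + X² + 7*R (L(R, X) = -2 + (7*R + X*X) = -2 + (7*R + X²) = -2 + (X² + 7*R) = -2 + X² + 7*R)
n = -35692/427019087 (n = 1/(-11964 + 1/35692) = 1/(-427019087/35692) = -35692/427019087 ≈ -8.3584e-5)
S = -4347 (S = -63*(-2 + 1² + 7*10) = -63*(-2 + 1 + 70) = -63*69 = -4347)
S/n + M(68, -160)/(-36259) = -4347/(-35692/427019087) - 180/(-36259) = -4347*(-427019087/35692) - 180*(-1/36259) = 1856251971189/35692 + 180/36259 = 67305840229766511/1294156228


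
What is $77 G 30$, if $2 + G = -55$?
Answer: $-131670$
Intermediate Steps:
$G = -57$ ($G = -2 - 55 = -57$)
$77 G 30 = 77 \left(-57\right) 30 = \left(-4389\right) 30 = -131670$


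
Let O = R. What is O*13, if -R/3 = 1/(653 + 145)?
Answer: -13/266 ≈ -0.048872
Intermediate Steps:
R = -1/266 (R = -3/(653 + 145) = -3/798 = -3*1/798 = -1/266 ≈ -0.0037594)
O = -1/266 ≈ -0.0037594
O*13 = -1/266*13 = -13/266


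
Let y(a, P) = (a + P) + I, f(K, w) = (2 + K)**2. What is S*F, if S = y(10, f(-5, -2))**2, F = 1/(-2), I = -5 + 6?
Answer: -200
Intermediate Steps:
I = 1
F = -1/2 ≈ -0.50000
y(a, P) = 1 + P + a (y(a, P) = (a + P) + 1 = (P + a) + 1 = 1 + P + a)
S = 400 (S = (1 + (2 - 5)**2 + 10)**2 = (1 + (-3)**2 + 10)**2 = (1 + 9 + 10)**2 = 20**2 = 400)
S*F = 400*(-1/2) = -200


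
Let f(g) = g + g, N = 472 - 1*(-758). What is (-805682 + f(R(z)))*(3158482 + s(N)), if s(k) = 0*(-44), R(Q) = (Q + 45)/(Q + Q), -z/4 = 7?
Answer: -35626276173233/14 ≈ -2.5447e+12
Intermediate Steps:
z = -28 (z = -4*7 = -28)
R(Q) = (45 + Q)/(2*Q) (R(Q) = (45 + Q)/((2*Q)) = (45 + Q)*(1/(2*Q)) = (45 + Q)/(2*Q))
N = 1230 (N = 472 + 758 = 1230)
s(k) = 0
f(g) = 2*g
(-805682 + f(R(z)))*(3158482 + s(N)) = (-805682 + 2*((½)*(45 - 28)/(-28)))*(3158482 + 0) = (-805682 + 2*((½)*(-1/28)*17))*3158482 = (-805682 + 2*(-17/56))*3158482 = (-805682 - 17/28)*3158482 = -22559113/28*3158482 = -35626276173233/14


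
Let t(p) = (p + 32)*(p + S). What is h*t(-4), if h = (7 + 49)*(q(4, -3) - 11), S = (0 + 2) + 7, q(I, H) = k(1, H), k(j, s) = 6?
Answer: -39200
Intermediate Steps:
q(I, H) = 6
S = 9 (S = 2 + 7 = 9)
h = -280 (h = (7 + 49)*(6 - 11) = 56*(-5) = -280)
t(p) = (9 + p)*(32 + p) (t(p) = (p + 32)*(p + 9) = (32 + p)*(9 + p) = (9 + p)*(32 + p))
h*t(-4) = -280*(288 + (-4)**2 + 41*(-4)) = -280*(288 + 16 - 164) = -280*140 = -39200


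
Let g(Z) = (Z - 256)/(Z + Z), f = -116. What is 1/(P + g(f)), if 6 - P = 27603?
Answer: -58/1600533 ≈ -3.6238e-5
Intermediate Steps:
P = -27597 (P = 6 - 1*27603 = 6 - 27603 = -27597)
g(Z) = (-256 + Z)/(2*Z) (g(Z) = (-256 + Z)/((2*Z)) = (-256 + Z)*(1/(2*Z)) = (-256 + Z)/(2*Z))
1/(P + g(f)) = 1/(-27597 + (½)*(-256 - 116)/(-116)) = 1/(-27597 + (½)*(-1/116)*(-372)) = 1/(-27597 + 93/58) = 1/(-1600533/58) = -58/1600533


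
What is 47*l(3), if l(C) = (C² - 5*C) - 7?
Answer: -611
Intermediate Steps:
l(C) = -7 + C² - 5*C
47*l(3) = 47*(-7 + 3² - 5*3) = 47*(-7 + 9 - 15) = 47*(-13) = -611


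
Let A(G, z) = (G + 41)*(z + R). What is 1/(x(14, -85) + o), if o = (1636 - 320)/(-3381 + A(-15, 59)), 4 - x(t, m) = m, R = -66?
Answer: 509/45113 ≈ 0.011283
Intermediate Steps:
x(t, m) = 4 - m
A(G, z) = (-66 + z)*(41 + G) (A(G, z) = (G + 41)*(z - 66) = (41 + G)*(-66 + z) = (-66 + z)*(41 + G))
o = -188/509 (o = (1636 - 320)/(-3381 + (-2706 - 66*(-15) + 41*59 - 15*59)) = 1316/(-3381 + (-2706 + 990 + 2419 - 885)) = 1316/(-3381 - 182) = 1316/(-3563) = 1316*(-1/3563) = -188/509 ≈ -0.36935)
1/(x(14, -85) + o) = 1/((4 - 1*(-85)) - 188/509) = 1/((4 + 85) - 188/509) = 1/(89 - 188/509) = 1/(45113/509) = 509/45113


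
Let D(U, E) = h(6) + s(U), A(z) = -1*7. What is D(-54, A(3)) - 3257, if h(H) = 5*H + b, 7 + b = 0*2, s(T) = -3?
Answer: -3237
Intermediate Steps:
A(z) = -7
b = -7 (b = -7 + 0*2 = -7 + 0 = -7)
h(H) = -7 + 5*H (h(H) = 5*H - 7 = -7 + 5*H)
D(U, E) = 20 (D(U, E) = (-7 + 5*6) - 3 = (-7 + 30) - 3 = 23 - 3 = 20)
D(-54, A(3)) - 3257 = 20 - 3257 = -3237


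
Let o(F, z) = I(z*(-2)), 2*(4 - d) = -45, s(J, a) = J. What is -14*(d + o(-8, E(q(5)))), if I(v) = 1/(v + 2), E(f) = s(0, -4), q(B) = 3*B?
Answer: -378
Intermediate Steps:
E(f) = 0
d = 53/2 (d = 4 - 1/2*(-45) = 4 + 45/2 = 53/2 ≈ 26.500)
I(v) = 1/(2 + v)
o(F, z) = 1/(2 - 2*z) (o(F, z) = 1/(2 + z*(-2)) = 1/(2 - 2*z))
-14*(d + o(-8, E(q(5)))) = -14*(53/2 - 1/(-2 + 2*0)) = -14*(53/2 - 1/(-2 + 0)) = -14*(53/2 - 1/(-2)) = -14*(53/2 - 1*(-1/2)) = -14*(53/2 + 1/2) = -14*27 = -378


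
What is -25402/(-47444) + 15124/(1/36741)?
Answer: 13181624722949/23722 ≈ 5.5567e+8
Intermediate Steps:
-25402/(-47444) + 15124/(1/36741) = -25402*(-1/47444) + 15124/(1/36741) = 12701/23722 + 15124*36741 = 12701/23722 + 555670884 = 13181624722949/23722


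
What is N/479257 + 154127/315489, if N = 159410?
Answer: 124158545129/151200311673 ≈ 0.82115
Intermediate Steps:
N/479257 + 154127/315489 = 159410/479257 + 154127/315489 = 124158545129/151200311673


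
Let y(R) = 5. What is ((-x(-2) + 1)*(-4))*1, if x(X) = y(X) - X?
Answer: 24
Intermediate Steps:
x(X) = 5 - X
((-x(-2) + 1)*(-4))*1 = ((-(5 - 1*(-2)) + 1)*(-4))*1 = ((-(5 + 2) + 1)*(-4))*1 = ((-1*7 + 1)*(-4))*1 = ((-7 + 1)*(-4))*1 = -6*(-4)*1 = 24*1 = 24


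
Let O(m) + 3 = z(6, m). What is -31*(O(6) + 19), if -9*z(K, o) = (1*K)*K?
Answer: -372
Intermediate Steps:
z(K, o) = -K**2/9 (z(K, o) = -1*K*K/9 = -K*K/9 = -K**2/9)
O(m) = -7 (O(m) = -3 - 1/9*6**2 = -3 - 1/9*36 = -3 - 4 = -7)
-31*(O(6) + 19) = -31*(-7 + 19) = -31*12 = -372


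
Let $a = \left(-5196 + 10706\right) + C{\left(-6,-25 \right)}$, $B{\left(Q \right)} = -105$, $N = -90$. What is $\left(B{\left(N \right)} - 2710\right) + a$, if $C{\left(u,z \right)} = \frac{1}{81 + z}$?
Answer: $\frac{150921}{56} \approx 2695.0$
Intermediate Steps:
$a = \frac{308561}{56}$ ($a = \left(-5196 + 10706\right) + \frac{1}{81 - 25} = 5510 + \frac{1}{56} = \frac{308561}{56} \approx 5510.0$)
$\left(B{\left(N \right)} - 2710\right) + a = \left(-105 - 2710\right) + \frac{308561}{56} = -2815 + \frac{308561}{56} = \frac{150921}{56}$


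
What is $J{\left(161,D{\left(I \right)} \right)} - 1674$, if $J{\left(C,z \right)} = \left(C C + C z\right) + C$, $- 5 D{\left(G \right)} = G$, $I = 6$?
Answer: $\frac{121074}{5} \approx 24215.0$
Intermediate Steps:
$D{\left(G \right)} = - \frac{G}{5}$
$J{\left(C,z \right)} = C + C^{2} + C z$ ($J{\left(C,z \right)} = \left(C^{2} + C z\right) + C = C + C^{2} + C z$)
$J{\left(161,D{\left(I \right)} \right)} - 1674 = 161 \left(1 + 161 - \frac{6}{5}\right) - 1674 = 161 \left(1 + 161 - \frac{6}{5}\right) + \left(-3515 + 1841\right) = 161 \cdot \frac{804}{5} - 1674 = \frac{129444}{5} - 1674 = \frac{121074}{5}$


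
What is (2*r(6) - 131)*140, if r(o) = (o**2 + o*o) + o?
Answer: 3500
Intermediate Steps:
r(o) = o + 2*o**2 (r(o) = (o**2 + o**2) + o = 2*o**2 + o = o + 2*o**2)
(2*r(6) - 131)*140 = (2*(6*(1 + 2*6)) - 131)*140 = (2*(6*(1 + 12)) - 131)*140 = (2*(6*13) - 131)*140 = (2*78 - 131)*140 = (156 - 131)*140 = 25*140 = 3500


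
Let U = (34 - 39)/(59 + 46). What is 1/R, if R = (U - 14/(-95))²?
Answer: 3980025/39601 ≈ 100.50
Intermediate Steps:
U = -1/21 (U = -5/105 = -5*1/105 = -1/21 ≈ -0.047619)
R = 39601/3980025 (R = (-1/21 - 14/(-95))² = (-1/21 - 14*(-1/95))² = (-1/21 + 14/95)² = (199/1995)² = 39601/3980025 ≈ 0.0099499)
1/R = 1/(39601/3980025) = 3980025/39601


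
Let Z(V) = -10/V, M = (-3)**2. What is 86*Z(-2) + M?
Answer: 439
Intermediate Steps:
M = 9
86*Z(-2) + M = 86*(-10/(-2)) + 9 = 86*(-10*(-1/2)) + 9 = 86*5 + 9 = 430 + 9 = 439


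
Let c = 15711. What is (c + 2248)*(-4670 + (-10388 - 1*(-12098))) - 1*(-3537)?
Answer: -53155103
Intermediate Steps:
(c + 2248)*(-4670 + (-10388 - 1*(-12098))) - 1*(-3537) = (15711 + 2248)*(-4670 + (-10388 - 1*(-12098))) - 1*(-3537) = 17959*(-4670 + (-10388 + 12098)) + 3537 = 17959*(-4670 + 1710) + 3537 = 17959*(-2960) + 3537 = -53158640 + 3537 = -53155103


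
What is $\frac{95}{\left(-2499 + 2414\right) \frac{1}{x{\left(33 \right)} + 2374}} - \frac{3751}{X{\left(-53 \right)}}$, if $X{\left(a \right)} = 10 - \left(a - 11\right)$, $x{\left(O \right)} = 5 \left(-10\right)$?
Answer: $- \frac{3331311}{1258} \approx -2648.1$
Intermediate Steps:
$x{\left(O \right)} = -50$
$X{\left(a \right)} = 21 - a$ ($X{\left(a \right)} = 10 - \left(-11 + a\right) = 21 - a$)
$\frac{95}{\left(-2499 + 2414\right) \frac{1}{x{\left(33 \right)} + 2374}} - \frac{3751}{X{\left(-53 \right)}} = \frac{95}{\left(-2499 + 2414\right) \frac{1}{-50 + 2374}} - \frac{3751}{21 - -53} = \frac{95}{\left(-85\right) \frac{1}{2324}} - \frac{3751}{21 + 53} = \frac{95}{\left(-85\right) \frac{1}{2324}} - \frac{3751}{74} = \frac{95}{- \frac{85}{2324}} - \frac{3751}{74} = 95 \left(- \frac{2324}{85}\right) - \frac{3751}{74} = - \frac{44156}{17} - \frac{3751}{74} = - \frac{3331311}{1258}$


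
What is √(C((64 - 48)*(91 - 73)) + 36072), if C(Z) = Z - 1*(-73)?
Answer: √36433 ≈ 190.87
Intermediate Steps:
C(Z) = 73 + Z (C(Z) = Z + 73 = 73 + Z)
√(C((64 - 48)*(91 - 73)) + 36072) = √((73 + (64 - 48)*(91 - 73)) + 36072) = √((73 + 16*18) + 36072) = √((73 + 288) + 36072) = √(361 + 36072) = √36433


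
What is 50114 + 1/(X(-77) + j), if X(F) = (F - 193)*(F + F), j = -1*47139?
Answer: 278583725/5559 ≈ 50114.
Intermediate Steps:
j = -47139
X(F) = 2*F*(-193 + F) (X(F) = (-193 + F)*(2*F) = 2*F*(-193 + F))
50114 + 1/(X(-77) + j) = 50114 + 1/(2*(-77)*(-193 - 77) - 47139) = 50114 + 1/(2*(-77)*(-270) - 47139) = 50114 + 1/(41580 - 47139) = 50114 + 1/(-5559) = 50114 - 1/5559 = 278583725/5559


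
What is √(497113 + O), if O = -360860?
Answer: √136253 ≈ 369.12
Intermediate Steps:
√(497113 + O) = √(497113 - 360860) = √136253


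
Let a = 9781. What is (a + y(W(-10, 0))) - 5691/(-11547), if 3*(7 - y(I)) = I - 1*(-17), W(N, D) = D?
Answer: 12551366/1283 ≈ 9782.8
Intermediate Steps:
y(I) = 4/3 - I/3 (y(I) = 7 - (I - 1*(-17))/3 = 7 - (I + 17)/3 = 7 - (17 + I)/3 = 7 + (-17/3 - I/3) = 4/3 - I/3)
(a + y(W(-10, 0))) - 5691/(-11547) = (9781 + (4/3 - ⅓*0)) - 5691/(-11547) = (9781 + (4/3 + 0)) - 5691*(-1/11547) = (9781 + 4/3) + 1897/3849 = 29347/3 + 1897/3849 = 12551366/1283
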